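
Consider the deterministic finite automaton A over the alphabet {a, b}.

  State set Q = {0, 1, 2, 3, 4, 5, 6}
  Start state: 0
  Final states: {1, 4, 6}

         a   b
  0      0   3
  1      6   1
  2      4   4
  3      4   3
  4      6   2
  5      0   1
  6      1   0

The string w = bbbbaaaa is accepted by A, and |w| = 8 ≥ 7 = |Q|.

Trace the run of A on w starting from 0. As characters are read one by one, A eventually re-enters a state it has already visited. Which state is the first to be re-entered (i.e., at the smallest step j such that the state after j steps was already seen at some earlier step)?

State sequence: 0 -b-> 3 -b-> 3 -b-> 3 -b-> 3 -a-> 4 -a-> 6 -a-> 1 -a-> 6
First repeat at step 2: 3 was already visited.

The earliest repeat is at step j = 2: A is in 3, which it already visited at step i = 1.

3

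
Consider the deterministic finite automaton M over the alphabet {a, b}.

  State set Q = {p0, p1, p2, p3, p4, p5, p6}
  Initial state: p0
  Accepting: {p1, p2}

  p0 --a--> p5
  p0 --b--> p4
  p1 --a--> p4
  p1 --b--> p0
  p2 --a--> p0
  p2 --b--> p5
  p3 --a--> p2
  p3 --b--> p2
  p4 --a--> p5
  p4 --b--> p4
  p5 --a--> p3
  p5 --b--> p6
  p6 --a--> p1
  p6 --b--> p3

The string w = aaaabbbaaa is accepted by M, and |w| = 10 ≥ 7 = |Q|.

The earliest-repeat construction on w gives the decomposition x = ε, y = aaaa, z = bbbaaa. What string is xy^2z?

xy^2z = ε·aaaa·aaaa·bbbaaa = aaaaaaaabbbaaa.
Reading y = aaaa takes M from p0 back to p0, so after x·y·y the machine is still in p0, and z then leads to the accepting state p2. Hence aaaaaaaabbbaaa ∈ L(M).

aaaaaaaabbbaaa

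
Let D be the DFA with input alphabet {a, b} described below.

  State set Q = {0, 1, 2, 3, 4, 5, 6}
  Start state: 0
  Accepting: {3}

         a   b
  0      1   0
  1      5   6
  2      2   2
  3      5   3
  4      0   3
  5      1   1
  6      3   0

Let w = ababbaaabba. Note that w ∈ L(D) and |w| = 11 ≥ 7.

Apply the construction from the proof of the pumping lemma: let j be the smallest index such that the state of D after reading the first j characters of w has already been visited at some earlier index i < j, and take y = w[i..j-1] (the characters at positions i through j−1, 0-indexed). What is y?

Run of D on w = a b a b b a a a b b a:
  step 0: 0  (start)
  step 1: 1  (read a: 0→1)
  step 2: 6  (read b: 1→6)
  step 3: 3  (read a: 6→3)
  step 4: 3  (read b: 3→3)   ← first repeat (3 seen earlier)
  step 5: 3  (read b: 3→3)
  step 6: 5  (read a: 3→5)
  step 7: 1  (read a: 5→1)
  step 8: 5  (read a: 1→5)
  step 9: 1  (read b: 5→1)
  step 10: 6  (read b: 1→6)
  step 11: 3  (read a: 6→3)

So i = 3, j = 4, giving x = w[0:3] = aba, y = w[3:4] = b, z = w[4:11] = baaabba.
Check: |xy| = 4 ≤ 7 and |y| = 1 ≥ 1. Reading y takes D from 3 back to 3, so every xyⁱz is accepted.
Pumping length from the standard proof: p = 7 (the number of states). The repeated state found above gives |xy| = j ≤ 7 and |y| = j − i ≥ 1.

b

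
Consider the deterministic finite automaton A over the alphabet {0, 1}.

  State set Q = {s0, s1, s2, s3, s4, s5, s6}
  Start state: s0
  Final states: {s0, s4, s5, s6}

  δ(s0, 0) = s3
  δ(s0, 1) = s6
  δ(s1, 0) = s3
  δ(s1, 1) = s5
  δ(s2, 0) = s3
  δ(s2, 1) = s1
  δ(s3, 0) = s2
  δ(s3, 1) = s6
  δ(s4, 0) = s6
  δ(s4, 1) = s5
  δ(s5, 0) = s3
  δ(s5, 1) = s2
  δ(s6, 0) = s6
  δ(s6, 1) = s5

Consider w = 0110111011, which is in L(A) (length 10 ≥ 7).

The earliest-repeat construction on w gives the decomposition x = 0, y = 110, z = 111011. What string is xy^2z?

xy^2z = 0·110·110·111011 = 0110110111011.
Reading y = 110 takes A from s3 back to s3, so after x·y·y the machine is still in s3, and z then leads to the accepting state s5. Hence 0110110111011 ∈ L(A).

0110110111011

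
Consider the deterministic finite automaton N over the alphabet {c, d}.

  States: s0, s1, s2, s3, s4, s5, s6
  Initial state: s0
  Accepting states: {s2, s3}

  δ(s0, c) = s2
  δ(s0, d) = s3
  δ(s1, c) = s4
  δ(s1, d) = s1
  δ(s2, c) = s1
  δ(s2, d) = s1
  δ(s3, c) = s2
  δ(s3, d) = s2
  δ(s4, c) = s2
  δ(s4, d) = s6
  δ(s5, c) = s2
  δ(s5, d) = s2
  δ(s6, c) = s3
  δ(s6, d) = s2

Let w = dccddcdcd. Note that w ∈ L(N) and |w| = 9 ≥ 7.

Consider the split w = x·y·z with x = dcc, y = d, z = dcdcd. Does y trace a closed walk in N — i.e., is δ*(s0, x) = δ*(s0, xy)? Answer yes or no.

Run of N on the first 4 characters of w = d c c d:
  step 0: s0  (start)
  step 1: s3  (read d: s0→s3)
  step 2: s2  (read c: s3→s2)
  step 3: s1  (read c: s2→s1)
  step 4: s1  (read d: s1→s1)

After x (step 3): s1. After xy (step 4): s1.
They match, so y = d drives N around a cycle from s1 back to itself; pumping y any number of times keeps N in s1 before reading z, and xyⁱz ∈ L(N) for every i ≥ 0.

yes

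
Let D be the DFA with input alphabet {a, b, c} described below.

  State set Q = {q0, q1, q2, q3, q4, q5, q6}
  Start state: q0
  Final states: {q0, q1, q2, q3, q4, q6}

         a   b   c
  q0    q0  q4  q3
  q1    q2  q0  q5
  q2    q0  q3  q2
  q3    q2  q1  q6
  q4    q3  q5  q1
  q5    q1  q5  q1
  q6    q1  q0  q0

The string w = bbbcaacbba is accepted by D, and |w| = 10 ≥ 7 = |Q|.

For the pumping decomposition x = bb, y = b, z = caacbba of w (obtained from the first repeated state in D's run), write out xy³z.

bbbbbcaacbba

xy^3z = bb·b·b·b·caacbba = bbbbbcaacbba.
Reading y = b takes D from q5 back to q5, so after x·y·y·y the machine is still in q5, and z then leads to the accepting state q0. Hence bbbbbcaacbba ∈ L(D).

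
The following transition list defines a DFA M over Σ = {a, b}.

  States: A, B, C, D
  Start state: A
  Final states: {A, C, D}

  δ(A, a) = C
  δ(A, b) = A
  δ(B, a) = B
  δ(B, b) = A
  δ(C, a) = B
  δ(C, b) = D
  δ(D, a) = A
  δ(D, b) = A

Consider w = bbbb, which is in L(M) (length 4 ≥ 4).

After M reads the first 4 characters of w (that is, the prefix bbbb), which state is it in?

A

Run of M on the first 4 characters of w = b b b b:
  step 0: A  (start)
  step 1: A  (read b: A→A)
  step 2: A  (read b: A→A)
  step 3: A  (read b: A→A)
  step 4: A  (read b: A→A)

After reading 4 characters, M is in state A.
(This kind of state-tracing is the core of the pumping-lemma construction: with 4 states, pigeonhole forces a repeat within the first 4 steps.)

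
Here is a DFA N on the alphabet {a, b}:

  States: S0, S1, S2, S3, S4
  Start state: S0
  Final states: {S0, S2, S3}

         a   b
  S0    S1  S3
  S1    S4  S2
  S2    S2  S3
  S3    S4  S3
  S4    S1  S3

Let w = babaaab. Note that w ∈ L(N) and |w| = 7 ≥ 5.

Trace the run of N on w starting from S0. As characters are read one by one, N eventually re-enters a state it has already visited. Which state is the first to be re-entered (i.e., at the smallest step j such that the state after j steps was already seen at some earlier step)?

S3

Run of N on w = b a b a a a b:
  step 0: S0  (start)
  step 1: S3  (read b: S0→S3)
  step 2: S4  (read a: S3→S4)
  step 3: S3  (read b: S4→S3)   ← first repeat (S3 seen earlier)
  step 4: S4  (read a: S3→S4)
  step 5: S1  (read a: S4→S1)
  step 6: S4  (read a: S1→S4)
  step 7: S3  (read b: S4→S3)

The earliest repeat is at step j = 3: N is in S3, which it already visited at step i = 1.
With |Q| = 5, pigeonhole forces a state repeat no later than step 5; the substring read between the first and second visits to that state can be pumped.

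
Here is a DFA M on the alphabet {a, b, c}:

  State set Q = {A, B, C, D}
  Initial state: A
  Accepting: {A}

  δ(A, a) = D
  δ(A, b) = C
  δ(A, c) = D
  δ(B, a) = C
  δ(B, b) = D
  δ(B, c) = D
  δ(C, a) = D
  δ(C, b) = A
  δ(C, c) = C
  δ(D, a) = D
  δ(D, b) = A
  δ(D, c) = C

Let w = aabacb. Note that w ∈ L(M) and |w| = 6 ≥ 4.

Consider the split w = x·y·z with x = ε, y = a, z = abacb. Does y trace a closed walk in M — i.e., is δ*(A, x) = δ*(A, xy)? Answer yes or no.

Run of M on the first 1 characters of w = a:
  step 0: A  (start)
  step 1: D  (read a: A→D)

After x (step 0): A. After xy (step 1): D.
They differ (A ≠ D), so y is not a cycle from the state after x; this split is not the one the pumping-lemma construction produces, and pumping y need not keep the string in L(M).

no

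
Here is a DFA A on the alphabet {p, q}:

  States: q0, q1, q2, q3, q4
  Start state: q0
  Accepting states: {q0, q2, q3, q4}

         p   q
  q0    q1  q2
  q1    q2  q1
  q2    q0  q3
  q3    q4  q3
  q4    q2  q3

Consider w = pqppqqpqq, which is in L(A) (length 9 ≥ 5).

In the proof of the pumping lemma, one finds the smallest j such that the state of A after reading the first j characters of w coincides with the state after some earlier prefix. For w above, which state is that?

State sequence: q0 -p-> q1 -q-> q1 -p-> q2 -p-> q0 -q-> q2 -q-> q3 -p-> q4 -q-> q3 -q-> q3
First repeat at step 2: q1 was already visited.

The earliest repeat is at step j = 2: A is in q1, which it already visited at step i = 1.
Pumping length from the standard proof: p = 5 (the number of states). The repeated state found above gives |xy| = j ≤ 5 and |y| = j − i ≥ 1.

q1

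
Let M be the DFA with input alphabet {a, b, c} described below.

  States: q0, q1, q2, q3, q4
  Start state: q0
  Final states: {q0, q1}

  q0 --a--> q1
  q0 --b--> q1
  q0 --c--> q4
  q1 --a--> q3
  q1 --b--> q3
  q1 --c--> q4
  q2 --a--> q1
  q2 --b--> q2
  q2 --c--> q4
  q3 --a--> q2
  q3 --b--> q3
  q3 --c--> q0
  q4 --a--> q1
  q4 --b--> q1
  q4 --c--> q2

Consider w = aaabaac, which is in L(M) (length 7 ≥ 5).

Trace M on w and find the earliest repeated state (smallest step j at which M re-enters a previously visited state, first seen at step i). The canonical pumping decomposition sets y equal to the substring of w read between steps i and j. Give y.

State sequence: q0 -a-> q1 -a-> q3 -a-> q2 -b-> q2 -a-> q1 -a-> q3 -c-> q0
First repeat at step 4: q2 was already visited.

So i = 3, j = 4, giving x = w[0:3] = aaa, y = w[3:4] = b, z = w[4:7] = aac.
Check: |xy| = 4 ≤ 5 and |y| = 1 ≥ 1. Reading y takes M from q2 back to q2, so every xyⁱz is accepted.

b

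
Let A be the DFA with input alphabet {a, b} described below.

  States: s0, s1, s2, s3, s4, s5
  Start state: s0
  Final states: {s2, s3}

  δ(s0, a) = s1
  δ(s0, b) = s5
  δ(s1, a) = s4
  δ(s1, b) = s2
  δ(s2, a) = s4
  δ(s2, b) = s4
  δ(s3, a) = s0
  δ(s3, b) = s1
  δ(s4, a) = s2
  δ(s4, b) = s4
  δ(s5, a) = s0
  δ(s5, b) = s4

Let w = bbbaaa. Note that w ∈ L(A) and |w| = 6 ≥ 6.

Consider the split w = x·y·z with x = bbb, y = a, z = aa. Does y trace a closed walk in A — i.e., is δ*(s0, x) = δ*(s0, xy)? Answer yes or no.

no

State sequence: s0 -b-> s5 -b-> s4 -b-> s4 -a-> s2

After x (step 3): s4. After xy (step 4): s2.
They differ (s4 ≠ s2), so y is not a cycle from the state after x; this split is not the one the pumping-lemma construction produces, and pumping y need not keep the string in L(A).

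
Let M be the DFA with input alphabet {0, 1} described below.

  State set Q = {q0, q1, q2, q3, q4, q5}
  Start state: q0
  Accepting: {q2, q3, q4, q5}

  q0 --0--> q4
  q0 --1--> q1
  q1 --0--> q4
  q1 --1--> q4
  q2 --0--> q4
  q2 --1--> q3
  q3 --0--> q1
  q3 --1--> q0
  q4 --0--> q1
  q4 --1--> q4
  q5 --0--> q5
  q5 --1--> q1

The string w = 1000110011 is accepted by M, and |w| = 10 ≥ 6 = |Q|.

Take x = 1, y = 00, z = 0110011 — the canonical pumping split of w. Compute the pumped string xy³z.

xy^3z = 1·00·00·00·0110011 = 10000000110011.
Reading y = 00 takes M from q1 back to q1, so after x·y·y·y the machine is still in q1, and z then leads to the accepting state q4. Hence 10000000110011 ∈ L(M).

10000000110011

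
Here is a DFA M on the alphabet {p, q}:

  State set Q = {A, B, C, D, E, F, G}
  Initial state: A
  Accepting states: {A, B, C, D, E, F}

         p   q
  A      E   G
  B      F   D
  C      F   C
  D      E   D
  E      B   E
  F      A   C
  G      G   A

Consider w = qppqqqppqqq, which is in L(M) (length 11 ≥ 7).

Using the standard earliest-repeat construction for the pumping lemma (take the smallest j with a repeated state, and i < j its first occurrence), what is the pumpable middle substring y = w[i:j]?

p

State sequence: A -q-> G -p-> G -p-> G -q-> A -q-> G -q-> A -p-> E -p-> B -q-> D -q-> D -q-> D
First repeat at step 2: G was already visited.

So i = 1, j = 2, giving x = w[0:1] = q, y = w[1:2] = p, z = w[2:11] = pqqqppqqq.
Check: |xy| = 2 ≤ 7 and |y| = 1 ≥ 1. Reading y takes M from G back to G, so every xyⁱz is accepted.
Pumping length from the standard proof: p = 7 (the number of states). The repeated state found above gives |xy| = j ≤ 7 and |y| = j − i ≥ 1.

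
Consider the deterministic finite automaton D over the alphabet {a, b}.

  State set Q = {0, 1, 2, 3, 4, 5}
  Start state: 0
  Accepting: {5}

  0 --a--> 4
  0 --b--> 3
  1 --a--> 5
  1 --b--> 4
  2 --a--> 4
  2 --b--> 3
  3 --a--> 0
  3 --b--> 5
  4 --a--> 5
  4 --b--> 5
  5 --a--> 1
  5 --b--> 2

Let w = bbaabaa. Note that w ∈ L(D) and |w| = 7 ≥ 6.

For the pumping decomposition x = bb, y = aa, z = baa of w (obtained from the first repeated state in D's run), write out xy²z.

bbaaaabaa

xy^2z = bb·aa·aa·baa = bbaaaabaa.
Reading y = aa takes D from 5 back to 5, so after x·y·y the machine is still in 5, and z then leads to the accepting state 5. Hence bbaaaabaa ∈ L(D).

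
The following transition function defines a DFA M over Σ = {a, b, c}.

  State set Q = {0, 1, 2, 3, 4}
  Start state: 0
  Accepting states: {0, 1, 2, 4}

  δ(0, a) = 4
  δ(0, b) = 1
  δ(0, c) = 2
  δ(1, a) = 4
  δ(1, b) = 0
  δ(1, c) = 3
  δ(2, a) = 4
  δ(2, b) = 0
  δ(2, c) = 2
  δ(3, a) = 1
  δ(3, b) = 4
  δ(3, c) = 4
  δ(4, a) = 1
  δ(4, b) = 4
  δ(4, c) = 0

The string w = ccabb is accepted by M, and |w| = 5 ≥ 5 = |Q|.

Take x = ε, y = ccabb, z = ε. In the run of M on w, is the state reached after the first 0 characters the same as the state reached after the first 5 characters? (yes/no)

no

Run of M on the first 5 characters of w = c c a b b:
  step 0: 0  (start)
  step 1: 2  (read c: 0→2)
  step 2: 2  (read c: 2→2)
  step 3: 4  (read a: 2→4)
  step 4: 4  (read b: 4→4)
  step 5: 4  (read b: 4→4)

After x (step 0): 0. After xy (step 5): 4.
They differ (0 ≠ 4), so y is not a cycle from the state after x; this split is not the one the pumping-lemma construction produces, and pumping y need not keep the string in L(M).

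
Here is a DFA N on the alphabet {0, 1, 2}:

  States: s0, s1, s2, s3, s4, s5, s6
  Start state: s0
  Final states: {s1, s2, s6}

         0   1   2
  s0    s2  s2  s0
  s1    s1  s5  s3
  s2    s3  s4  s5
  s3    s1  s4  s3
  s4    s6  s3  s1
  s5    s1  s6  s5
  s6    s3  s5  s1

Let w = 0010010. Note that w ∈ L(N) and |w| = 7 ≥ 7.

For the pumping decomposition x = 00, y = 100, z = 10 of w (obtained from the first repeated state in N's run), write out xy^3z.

0010010010010

xy^3z = 00·100·100·100·10 = 0010010010010.
Reading y = 100 takes N from s3 back to s3, so after x·y·y·y the machine is still in s3, and z then leads to the accepting state s6. Hence 0010010010010 ∈ L(N).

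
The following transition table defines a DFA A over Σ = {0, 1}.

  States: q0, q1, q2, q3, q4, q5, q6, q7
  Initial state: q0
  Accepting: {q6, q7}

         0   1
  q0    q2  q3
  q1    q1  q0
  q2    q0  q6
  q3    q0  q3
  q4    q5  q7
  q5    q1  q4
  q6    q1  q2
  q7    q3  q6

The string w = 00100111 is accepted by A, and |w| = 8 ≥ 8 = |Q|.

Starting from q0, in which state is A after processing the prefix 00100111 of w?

State sequence: q0 -0-> q2 -0-> q0 -1-> q3 -0-> q0 -0-> q2 -1-> q6 -1-> q2 -1-> q6

After reading 8 characters, A is in state q6.

q6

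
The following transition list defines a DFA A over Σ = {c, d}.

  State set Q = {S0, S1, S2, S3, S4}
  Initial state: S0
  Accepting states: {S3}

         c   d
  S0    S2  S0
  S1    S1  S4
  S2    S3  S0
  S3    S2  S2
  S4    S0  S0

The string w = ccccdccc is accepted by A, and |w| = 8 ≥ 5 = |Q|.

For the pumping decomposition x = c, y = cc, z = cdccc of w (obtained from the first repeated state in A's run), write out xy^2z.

ccccccdccc

xy^2z = c·cc·cc·cdccc = ccccccdccc.
Reading y = cc takes A from S2 back to S2, so after x·y·y the machine is still in S2, and z then leads to the accepting state S3. Hence ccccccdccc ∈ L(A).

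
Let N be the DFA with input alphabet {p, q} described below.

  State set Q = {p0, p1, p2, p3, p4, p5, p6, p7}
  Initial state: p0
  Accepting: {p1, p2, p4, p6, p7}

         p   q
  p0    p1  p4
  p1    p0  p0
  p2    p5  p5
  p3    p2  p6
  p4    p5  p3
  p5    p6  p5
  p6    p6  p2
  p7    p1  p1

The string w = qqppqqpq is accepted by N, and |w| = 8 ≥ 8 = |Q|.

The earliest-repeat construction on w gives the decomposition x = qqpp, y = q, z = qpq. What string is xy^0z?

xy⁰z = xz = qqpp·qpq = qqppqpq.
Reading y = q takes N from p5 back to p5, so after x the machine is still in p5, and z then leads to the accepting state p2. Hence qqppqpq ∈ L(N).

qqppqpq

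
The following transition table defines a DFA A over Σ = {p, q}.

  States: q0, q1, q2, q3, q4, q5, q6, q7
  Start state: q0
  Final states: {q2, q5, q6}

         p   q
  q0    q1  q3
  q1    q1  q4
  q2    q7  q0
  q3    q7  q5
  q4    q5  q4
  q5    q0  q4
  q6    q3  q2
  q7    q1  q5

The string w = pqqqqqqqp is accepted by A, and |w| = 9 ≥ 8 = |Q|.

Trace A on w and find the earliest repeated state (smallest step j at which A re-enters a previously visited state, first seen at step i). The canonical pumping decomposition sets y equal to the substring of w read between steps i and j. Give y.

Run of A on w = p q q q q q q q p:
  step 0: q0  (start)
  step 1: q1  (read p: q0→q1)
  step 2: q4  (read q: q1→q4)
  step 3: q4  (read q: q4→q4)   ← first repeat (q4 seen earlier)
  step 4: q4  (read q: q4→q4)
  step 5: q4  (read q: q4→q4)
  step 6: q4  (read q: q4→q4)
  step 7: q4  (read q: q4→q4)
  step 8: q4  (read q: q4→q4)
  step 9: q5  (read p: q4→q5)

So i = 2, j = 3, giving x = w[0:2] = pq, y = w[2:3] = q, z = w[3:9] = qqqqqp.
Check: |xy| = 3 ≤ 8 and |y| = 1 ≥ 1. Reading y takes A from q4 back to q4, so every xyⁱz is accepted.
Pumping length from the standard proof: p = 8 (the number of states). The repeated state found above gives |xy| = j ≤ 8 and |y| = j − i ≥ 1.

q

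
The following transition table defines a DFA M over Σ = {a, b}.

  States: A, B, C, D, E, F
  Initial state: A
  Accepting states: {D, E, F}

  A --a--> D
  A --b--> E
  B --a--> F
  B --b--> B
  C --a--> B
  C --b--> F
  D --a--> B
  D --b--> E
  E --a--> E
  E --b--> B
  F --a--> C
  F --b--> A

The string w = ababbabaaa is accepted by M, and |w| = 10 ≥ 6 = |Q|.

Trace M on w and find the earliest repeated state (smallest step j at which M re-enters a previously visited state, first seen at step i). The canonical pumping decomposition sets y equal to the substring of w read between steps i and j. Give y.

a

Run of M on w = a b a b b a b a a a:
  step 0: A  (start)
  step 1: D  (read a: A→D)
  step 2: E  (read b: D→E)
  step 3: E  (read a: E→E)   ← first repeat (E seen earlier)
  step 4: B  (read b: E→B)
  step 5: B  (read b: B→B)
  step 6: F  (read a: B→F)
  step 7: A  (read b: F→A)
  step 8: D  (read a: A→D)
  step 9: B  (read a: D→B)
  step 10: F  (read a: B→F)

So i = 2, j = 3, giving x = w[0:2] = ab, y = w[2:3] = a, z = w[3:10] = bbabaaa.
Check: |xy| = 3 ≤ 6 and |y| = 1 ≥ 1. Reading y takes M from E back to E, so every xyⁱz is accepted.
The DFA has 6 states, so the proof of the pumping lemma guarantees a repeated state among the first 6+1 visited; the segment between the two visits is the pumpable y.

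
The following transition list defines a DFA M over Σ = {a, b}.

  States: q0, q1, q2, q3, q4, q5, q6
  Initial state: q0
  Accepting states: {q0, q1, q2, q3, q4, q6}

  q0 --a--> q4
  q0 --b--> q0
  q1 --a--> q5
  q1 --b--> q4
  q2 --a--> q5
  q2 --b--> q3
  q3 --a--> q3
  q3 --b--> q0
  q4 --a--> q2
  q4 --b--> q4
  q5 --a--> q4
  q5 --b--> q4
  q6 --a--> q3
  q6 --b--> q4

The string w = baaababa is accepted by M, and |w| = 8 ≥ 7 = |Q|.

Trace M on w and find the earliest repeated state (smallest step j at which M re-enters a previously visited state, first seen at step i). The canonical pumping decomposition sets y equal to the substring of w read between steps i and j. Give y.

Run of M on w = b a a a b a b a:
  step 0: q0  (start)
  step 1: q0  (read b: q0→q0)   ← first repeat (q0 seen earlier)
  step 2: q4  (read a: q0→q4)
  step 3: q2  (read a: q4→q2)
  step 4: q5  (read a: q2→q5)
  step 5: q4  (read b: q5→q4)
  step 6: q2  (read a: q4→q2)
  step 7: q3  (read b: q2→q3)
  step 8: q3  (read a: q3→q3)

So i = 0, j = 1, giving x = w[0:0] = ε, y = w[0:1] = b, z = w[1:8] = aaababa.
Check: |xy| = 1 ≤ 7 and |y| = 1 ≥ 1. Reading y takes M from q0 back to q0, so every xyⁱz is accepted.

b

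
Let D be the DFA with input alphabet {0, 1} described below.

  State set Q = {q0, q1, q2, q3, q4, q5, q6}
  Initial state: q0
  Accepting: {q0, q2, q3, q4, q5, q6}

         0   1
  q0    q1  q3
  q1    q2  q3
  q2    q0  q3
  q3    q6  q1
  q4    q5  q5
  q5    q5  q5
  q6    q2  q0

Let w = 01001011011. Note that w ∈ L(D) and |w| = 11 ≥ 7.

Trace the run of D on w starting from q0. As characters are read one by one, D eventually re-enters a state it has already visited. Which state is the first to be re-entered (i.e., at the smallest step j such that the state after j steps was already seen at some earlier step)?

q3

State sequence: q0 -0-> q1 -1-> q3 -0-> q6 -0-> q2 -1-> q3 -0-> q6 -1-> q0 -1-> q3 -0-> q6 -1-> q0 -1-> q3
First repeat at step 5: q3 was already visited.

The earliest repeat is at step j = 5: D is in q3, which it already visited at step i = 2.
Since D has 7 states, any run of length ≥ 7 visits 7+1 states, so by pigeonhole some state repeats within the first 7 steps — that repeat gives the pumpable loop.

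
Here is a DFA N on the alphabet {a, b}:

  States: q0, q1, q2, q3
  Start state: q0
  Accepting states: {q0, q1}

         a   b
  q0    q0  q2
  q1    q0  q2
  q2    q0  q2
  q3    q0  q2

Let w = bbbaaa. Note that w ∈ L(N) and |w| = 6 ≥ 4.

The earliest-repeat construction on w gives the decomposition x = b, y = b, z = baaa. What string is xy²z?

xy^2z = b·b·b·baaa = bbbbaaa.
Reading y = b takes N from q2 back to q2, so after x·y·y the machine is still in q2, and z then leads to the accepting state q0. Hence bbbbaaa ∈ L(N).

bbbbaaa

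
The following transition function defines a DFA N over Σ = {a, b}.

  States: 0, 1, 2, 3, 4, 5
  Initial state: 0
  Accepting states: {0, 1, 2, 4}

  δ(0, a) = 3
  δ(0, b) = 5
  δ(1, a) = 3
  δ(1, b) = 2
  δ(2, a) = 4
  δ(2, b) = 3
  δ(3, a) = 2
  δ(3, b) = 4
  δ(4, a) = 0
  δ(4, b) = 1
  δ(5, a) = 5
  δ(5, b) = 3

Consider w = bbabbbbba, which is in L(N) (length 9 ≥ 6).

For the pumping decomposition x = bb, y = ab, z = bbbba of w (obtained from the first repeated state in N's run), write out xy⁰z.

xy⁰z = xz = bb·bbbba = bbbbbba.
Reading y = ab takes N from 3 back to 3, so after x the machine is still in 3, and z then leads to the accepting state 2. Hence bbbbbba ∈ L(N).

bbbbbba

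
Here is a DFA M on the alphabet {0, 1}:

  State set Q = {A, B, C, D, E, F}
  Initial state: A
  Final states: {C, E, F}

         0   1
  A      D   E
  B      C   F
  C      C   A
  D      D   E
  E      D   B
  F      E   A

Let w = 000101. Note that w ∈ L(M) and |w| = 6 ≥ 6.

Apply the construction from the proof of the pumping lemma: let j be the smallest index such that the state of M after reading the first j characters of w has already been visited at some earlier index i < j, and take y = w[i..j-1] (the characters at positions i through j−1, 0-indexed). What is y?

State sequence: A -0-> D -0-> D -0-> D -1-> E -0-> D -1-> E
First repeat at step 2: D was already visited.

So i = 1, j = 2, giving x = w[0:1] = 0, y = w[1:2] = 0, z = w[2:6] = 0101.
Check: |xy| = 2 ≤ 6 and |y| = 1 ≥ 1. Reading y takes M from D back to D, so every xyⁱz is accepted.
With |Q| = 6, pigeonhole forces a state repeat no later than step 6; the substring read between the first and second visits to that state can be pumped.

0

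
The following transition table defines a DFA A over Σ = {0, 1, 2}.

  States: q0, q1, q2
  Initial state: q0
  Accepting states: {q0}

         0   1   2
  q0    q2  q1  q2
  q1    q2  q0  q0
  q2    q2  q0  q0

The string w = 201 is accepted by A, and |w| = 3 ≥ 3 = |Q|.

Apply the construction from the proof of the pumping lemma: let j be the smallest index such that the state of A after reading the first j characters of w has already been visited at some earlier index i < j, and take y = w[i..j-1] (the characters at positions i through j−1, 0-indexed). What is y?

0

State sequence: q0 -2-> q2 -0-> q2 -1-> q0
First repeat at step 2: q2 was already visited.

So i = 1, j = 2, giving x = w[0:1] = 2, y = w[1:2] = 0, z = w[2:3] = 1.
Check: |xy| = 2 ≤ 3 and |y| = 1 ≥ 1. Reading y takes A from q2 back to q2, so every xyⁱz is accepted.
With |Q| = 3, pigeonhole forces a state repeat no later than step 3; the substring read between the first and second visits to that state can be pumped.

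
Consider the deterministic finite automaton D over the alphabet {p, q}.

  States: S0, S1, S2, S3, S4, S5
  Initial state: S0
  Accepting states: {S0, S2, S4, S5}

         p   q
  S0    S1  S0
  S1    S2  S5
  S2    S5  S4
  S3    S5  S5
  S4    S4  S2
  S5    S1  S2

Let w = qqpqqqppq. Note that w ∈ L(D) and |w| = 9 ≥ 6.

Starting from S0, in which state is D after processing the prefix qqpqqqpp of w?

S4

Run of D on the first 8 characters of w = q q p q q q p p:
  step 0: S0  (start)
  step 1: S0  (read q: S0→S0)
  step 2: S0  (read q: S0→S0)
  step 3: S1  (read p: S0→S1)
  step 4: S5  (read q: S1→S5)
  step 5: S2  (read q: S5→S2)
  step 6: S4  (read q: S2→S4)
  step 7: S4  (read p: S4→S4)
  step 8: S4  (read p: S4→S4)

After reading 8 characters, D is in state S4.
(This kind of state-tracing is the core of the pumping-lemma construction: with 6 states, pigeonhole forces a repeat within the first 6 steps.)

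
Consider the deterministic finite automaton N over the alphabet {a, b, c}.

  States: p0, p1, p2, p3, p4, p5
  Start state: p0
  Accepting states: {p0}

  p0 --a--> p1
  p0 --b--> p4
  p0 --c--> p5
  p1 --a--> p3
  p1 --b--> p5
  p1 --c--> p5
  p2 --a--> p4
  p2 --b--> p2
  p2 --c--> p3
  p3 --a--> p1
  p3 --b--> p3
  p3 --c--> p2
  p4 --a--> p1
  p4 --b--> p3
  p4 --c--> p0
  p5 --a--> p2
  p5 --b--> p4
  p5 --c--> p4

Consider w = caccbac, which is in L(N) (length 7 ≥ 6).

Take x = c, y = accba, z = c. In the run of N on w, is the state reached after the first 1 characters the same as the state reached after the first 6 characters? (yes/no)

no

Run of N on the first 6 characters of w = c a c c b a:
  step 0: p0  (start)
  step 1: p5  (read c: p0→p5)
  step 2: p2  (read a: p5→p2)
  step 3: p3  (read c: p2→p3)
  step 4: p2  (read c: p3→p2)
  step 5: p2  (read b: p2→p2)
  step 6: p4  (read a: p2→p4)

After x (step 1): p5. After xy (step 6): p4.
They differ (p5 ≠ p4), so y is not a cycle from the state after x; this split is not the one the pumping-lemma construction produces, and pumping y need not keep the string in L(N).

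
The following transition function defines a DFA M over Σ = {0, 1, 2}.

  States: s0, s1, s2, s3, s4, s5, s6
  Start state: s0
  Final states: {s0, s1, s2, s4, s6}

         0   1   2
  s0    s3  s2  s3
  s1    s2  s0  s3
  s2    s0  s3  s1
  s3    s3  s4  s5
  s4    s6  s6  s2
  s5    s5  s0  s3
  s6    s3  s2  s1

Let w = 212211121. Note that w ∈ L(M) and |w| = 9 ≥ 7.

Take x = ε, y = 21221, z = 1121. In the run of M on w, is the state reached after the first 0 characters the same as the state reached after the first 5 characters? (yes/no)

Run of M on the first 5 characters of w = 2 1 2 2 1:
  step 0: s0  (start)
  step 1: s3  (read 2: s0→s3)
  step 2: s4  (read 1: s3→s4)
  step 3: s2  (read 2: s4→s2)
  step 4: s1  (read 2: s2→s1)
  step 5: s0  (read 1: s1→s0)

After x (step 0): s0. After xy (step 5): s0.
They match, so y = 21221 drives M around a cycle from s0 back to itself; pumping y any number of times keeps M in s0 before reading z, and xyⁱz ∈ L(M) for every i ≥ 0.

yes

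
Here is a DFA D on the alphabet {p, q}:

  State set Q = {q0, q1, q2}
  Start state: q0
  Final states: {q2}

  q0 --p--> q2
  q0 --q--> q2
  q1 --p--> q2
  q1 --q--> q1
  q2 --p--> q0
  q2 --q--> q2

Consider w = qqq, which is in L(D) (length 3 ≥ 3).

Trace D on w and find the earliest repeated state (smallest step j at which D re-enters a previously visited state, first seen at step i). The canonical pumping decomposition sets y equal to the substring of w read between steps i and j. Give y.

Run of D on w = q q q:
  step 0: q0  (start)
  step 1: q2  (read q: q0→q2)
  step 2: q2  (read q: q2→q2)   ← first repeat (q2 seen earlier)
  step 3: q2  (read q: q2→q2)

So i = 1, j = 2, giving x = w[0:1] = q, y = w[1:2] = q, z = w[2:3] = q.
Check: |xy| = 2 ≤ 3 and |y| = 1 ≥ 1. Reading y takes D from q2 back to q2, so every xyⁱz is accepted.

q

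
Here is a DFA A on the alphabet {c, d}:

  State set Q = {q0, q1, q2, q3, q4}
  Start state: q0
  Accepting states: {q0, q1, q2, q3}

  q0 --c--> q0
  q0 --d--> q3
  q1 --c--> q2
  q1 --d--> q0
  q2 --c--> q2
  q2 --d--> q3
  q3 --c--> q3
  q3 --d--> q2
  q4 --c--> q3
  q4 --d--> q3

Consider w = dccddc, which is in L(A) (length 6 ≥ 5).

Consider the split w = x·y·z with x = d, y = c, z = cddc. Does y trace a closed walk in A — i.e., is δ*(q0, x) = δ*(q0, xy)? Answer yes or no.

yes

Run of A on the first 2 characters of w = d c:
  step 0: q0  (start)
  step 1: q3  (read d: q0→q3)
  step 2: q3  (read c: q3→q3)

After x (step 1): q3. After xy (step 2): q3.
They match, so y = c drives A around a cycle from q3 back to itself; pumping y any number of times keeps A in q3 before reading z, and xyⁱz ∈ L(A) for every i ≥ 0.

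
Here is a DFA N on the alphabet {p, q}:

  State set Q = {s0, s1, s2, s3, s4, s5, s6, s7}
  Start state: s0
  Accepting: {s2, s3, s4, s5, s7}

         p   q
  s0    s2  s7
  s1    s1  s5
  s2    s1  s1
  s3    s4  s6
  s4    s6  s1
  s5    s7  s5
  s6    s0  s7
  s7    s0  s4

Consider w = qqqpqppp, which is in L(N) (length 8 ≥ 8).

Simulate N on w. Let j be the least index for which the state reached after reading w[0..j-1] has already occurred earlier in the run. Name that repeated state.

State sequence: s0 -q-> s7 -q-> s4 -q-> s1 -p-> s1 -q-> s5 -p-> s7 -p-> s0 -p-> s2
First repeat at step 4: s1 was already visited.

The earliest repeat is at step j = 4: N is in s1, which it already visited at step i = 3.
The DFA has 8 states, so the proof of the pumping lemma guarantees a repeated state among the first 8+1 visited; the segment between the two visits is the pumpable y.

s1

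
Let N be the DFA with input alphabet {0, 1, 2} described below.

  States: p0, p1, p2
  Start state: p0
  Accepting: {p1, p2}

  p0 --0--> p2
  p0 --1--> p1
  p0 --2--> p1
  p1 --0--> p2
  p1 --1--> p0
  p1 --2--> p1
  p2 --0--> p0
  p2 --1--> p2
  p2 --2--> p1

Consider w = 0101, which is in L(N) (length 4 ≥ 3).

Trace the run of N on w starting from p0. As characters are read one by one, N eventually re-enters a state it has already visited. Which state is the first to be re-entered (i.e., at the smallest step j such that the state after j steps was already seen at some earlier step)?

p2

State sequence: p0 -0-> p2 -1-> p2 -0-> p0 -1-> p1
First repeat at step 2: p2 was already visited.

The earliest repeat is at step j = 2: N is in p2, which it already visited at step i = 1.
The DFA has 3 states, so the proof of the pumping lemma guarantees a repeated state among the first 3+1 visited; the segment between the two visits is the pumpable y.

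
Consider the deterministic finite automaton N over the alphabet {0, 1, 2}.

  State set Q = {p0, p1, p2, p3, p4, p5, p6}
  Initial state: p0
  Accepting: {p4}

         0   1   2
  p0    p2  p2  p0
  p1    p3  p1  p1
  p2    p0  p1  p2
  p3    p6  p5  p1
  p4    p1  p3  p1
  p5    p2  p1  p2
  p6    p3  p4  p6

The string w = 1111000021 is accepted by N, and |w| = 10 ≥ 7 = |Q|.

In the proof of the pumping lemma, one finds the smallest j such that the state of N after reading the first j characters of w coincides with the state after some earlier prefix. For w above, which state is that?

p1

Run of N on w = 1 1 1 1 0 0 0 0 2 1:
  step 0: p0  (start)
  step 1: p2  (read 1: p0→p2)
  step 2: p1  (read 1: p2→p1)
  step 3: p1  (read 1: p1→p1)   ← first repeat (p1 seen earlier)
  step 4: p1  (read 1: p1→p1)
  step 5: p3  (read 0: p1→p3)
  step 6: p6  (read 0: p3→p6)
  step 7: p3  (read 0: p6→p3)
  step 8: p6  (read 0: p3→p6)
  step 9: p6  (read 2: p6→p6)
  step 10: p4  (read 1: p6→p4)

The earliest repeat is at step j = 3: N is in p1, which it already visited at step i = 2.
With |Q| = 7, pigeonhole forces a state repeat no later than step 7; the substring read between the first and second visits to that state can be pumped.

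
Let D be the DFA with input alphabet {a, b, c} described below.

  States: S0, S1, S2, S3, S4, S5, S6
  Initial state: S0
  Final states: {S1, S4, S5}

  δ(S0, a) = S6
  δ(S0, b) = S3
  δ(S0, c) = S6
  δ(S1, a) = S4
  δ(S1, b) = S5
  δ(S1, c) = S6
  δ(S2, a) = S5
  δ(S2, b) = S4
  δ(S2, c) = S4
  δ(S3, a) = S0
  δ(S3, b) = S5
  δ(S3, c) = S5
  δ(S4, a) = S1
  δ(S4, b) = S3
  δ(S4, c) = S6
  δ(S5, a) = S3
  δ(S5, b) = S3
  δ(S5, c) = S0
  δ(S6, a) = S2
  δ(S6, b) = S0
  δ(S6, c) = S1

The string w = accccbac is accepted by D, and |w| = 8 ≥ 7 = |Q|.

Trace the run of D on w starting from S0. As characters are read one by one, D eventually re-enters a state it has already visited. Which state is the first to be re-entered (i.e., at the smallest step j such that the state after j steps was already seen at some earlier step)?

S6

State sequence: S0 -a-> S6 -c-> S1 -c-> S6 -c-> S1 -c-> S6 -b-> S0 -a-> S6 -c-> S1
First repeat at step 3: S6 was already visited.

The earliest repeat is at step j = 3: D is in S6, which it already visited at step i = 1.
The DFA has 7 states, so the proof of the pumping lemma guarantees a repeated state among the first 7+1 visited; the segment between the two visits is the pumpable y.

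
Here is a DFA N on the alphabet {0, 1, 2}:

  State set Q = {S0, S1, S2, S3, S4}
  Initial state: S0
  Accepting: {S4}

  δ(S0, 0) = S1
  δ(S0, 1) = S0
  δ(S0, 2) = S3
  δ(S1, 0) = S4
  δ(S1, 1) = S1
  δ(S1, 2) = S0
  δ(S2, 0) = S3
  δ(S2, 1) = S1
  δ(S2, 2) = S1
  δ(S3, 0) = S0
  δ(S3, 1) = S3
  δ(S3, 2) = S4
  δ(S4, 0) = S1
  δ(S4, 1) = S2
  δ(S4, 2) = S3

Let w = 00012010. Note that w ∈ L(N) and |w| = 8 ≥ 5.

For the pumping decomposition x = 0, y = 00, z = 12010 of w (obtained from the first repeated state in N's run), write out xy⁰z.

xy⁰z = xz = 0·12010 = 012010.
Reading y = 00 takes N from S1 back to S1, so after x the machine is still in S1, and z then leads to the accepting state S4. Hence 012010 ∈ L(N).

012010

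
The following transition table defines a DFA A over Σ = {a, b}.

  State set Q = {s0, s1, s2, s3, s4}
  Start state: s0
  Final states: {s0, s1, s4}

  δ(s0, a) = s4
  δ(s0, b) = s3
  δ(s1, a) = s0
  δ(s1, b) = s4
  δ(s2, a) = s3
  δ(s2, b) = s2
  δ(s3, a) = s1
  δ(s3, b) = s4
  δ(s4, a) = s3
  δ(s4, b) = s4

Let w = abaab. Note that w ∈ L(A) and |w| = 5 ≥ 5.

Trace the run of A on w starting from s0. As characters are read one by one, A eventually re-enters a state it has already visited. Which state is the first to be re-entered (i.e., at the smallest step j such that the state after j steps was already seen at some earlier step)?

Run of A on w = a b a a b:
  step 0: s0  (start)
  step 1: s4  (read a: s0→s4)
  step 2: s4  (read b: s4→s4)   ← first repeat (s4 seen earlier)
  step 3: s3  (read a: s4→s3)
  step 4: s1  (read a: s3→s1)
  step 5: s4  (read b: s1→s4)

The earliest repeat is at step j = 2: A is in s4, which it already visited at step i = 1.
With |Q| = 5, pigeonhole forces a state repeat no later than step 5; the substring read between the first and second visits to that state can be pumped.

s4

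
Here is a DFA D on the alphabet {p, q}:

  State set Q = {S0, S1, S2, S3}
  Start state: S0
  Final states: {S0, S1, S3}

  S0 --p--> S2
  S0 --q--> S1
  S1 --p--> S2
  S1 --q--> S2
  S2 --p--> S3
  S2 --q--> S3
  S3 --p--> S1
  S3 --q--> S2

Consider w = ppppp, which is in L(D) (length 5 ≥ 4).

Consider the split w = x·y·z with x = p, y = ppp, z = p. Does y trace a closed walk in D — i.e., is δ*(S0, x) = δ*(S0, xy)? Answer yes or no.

yes

State sequence: S0 -p-> S2 -p-> S3 -p-> S1 -p-> S2

After x (step 1): S2. After xy (step 4): S2.
They match, so y = ppp drives D around a cycle from S2 back to itself; pumping y any number of times keeps D in S2 before reading z, and xyⁱz ∈ L(D) for every i ≥ 0.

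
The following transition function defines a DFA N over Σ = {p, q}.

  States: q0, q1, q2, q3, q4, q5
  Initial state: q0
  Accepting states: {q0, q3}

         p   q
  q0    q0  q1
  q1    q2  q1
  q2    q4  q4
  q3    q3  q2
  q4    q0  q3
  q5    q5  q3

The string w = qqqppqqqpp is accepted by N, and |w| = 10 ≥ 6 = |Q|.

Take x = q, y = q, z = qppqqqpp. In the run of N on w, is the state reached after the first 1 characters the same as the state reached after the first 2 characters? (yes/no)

yes

State sequence: q0 -q-> q1 -q-> q1

After x (step 1): q1. After xy (step 2): q1.
They match, so y = q drives N around a cycle from q1 back to itself; pumping y any number of times keeps N in q1 before reading z, and xyⁱz ∈ L(N) for every i ≥ 0.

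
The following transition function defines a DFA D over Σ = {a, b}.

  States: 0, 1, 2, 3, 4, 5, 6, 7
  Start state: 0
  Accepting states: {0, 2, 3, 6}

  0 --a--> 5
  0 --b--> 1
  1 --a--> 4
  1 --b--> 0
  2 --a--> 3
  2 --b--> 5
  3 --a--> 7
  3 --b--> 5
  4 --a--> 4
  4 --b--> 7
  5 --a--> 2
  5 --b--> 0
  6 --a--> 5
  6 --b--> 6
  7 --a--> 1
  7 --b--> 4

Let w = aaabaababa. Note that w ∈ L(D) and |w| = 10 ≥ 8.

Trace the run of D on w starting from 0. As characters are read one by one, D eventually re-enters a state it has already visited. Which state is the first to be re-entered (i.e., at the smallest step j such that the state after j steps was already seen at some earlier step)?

Run of D on w = a a a b a a b a b a:
  step 0: 0  (start)
  step 1: 5  (read a: 0→5)
  step 2: 2  (read a: 5→2)
  step 3: 3  (read a: 2→3)
  step 4: 5  (read b: 3→5)   ← first repeat (5 seen earlier)
  step 5: 2  (read a: 5→2)
  step 6: 3  (read a: 2→3)
  step 7: 5  (read b: 3→5)
  step 8: 2  (read a: 5→2)
  step 9: 5  (read b: 2→5)
  step 10: 2  (read a: 5→2)

The earliest repeat is at step j = 4: D is in 5, which it already visited at step i = 1.

5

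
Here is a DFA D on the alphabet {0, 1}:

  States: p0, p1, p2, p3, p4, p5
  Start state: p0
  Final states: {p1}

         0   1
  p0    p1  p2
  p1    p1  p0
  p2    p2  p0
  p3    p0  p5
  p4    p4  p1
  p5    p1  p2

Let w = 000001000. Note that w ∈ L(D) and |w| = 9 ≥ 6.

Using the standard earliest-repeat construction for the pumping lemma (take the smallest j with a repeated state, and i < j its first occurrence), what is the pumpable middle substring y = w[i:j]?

0

Run of D on w = 0 0 0 0 0 1 0 0 0:
  step 0: p0  (start)
  step 1: p1  (read 0: p0→p1)
  step 2: p1  (read 0: p1→p1)   ← first repeat (p1 seen earlier)
  step 3: p1  (read 0: p1→p1)
  step 4: p1  (read 0: p1→p1)
  step 5: p1  (read 0: p1→p1)
  step 6: p0  (read 1: p1→p0)
  step 7: p1  (read 0: p0→p1)
  step 8: p1  (read 0: p1→p1)
  step 9: p1  (read 0: p1→p1)

So i = 1, j = 2, giving x = w[0:1] = 0, y = w[1:2] = 0, z = w[2:9] = 0001000.
Check: |xy| = 2 ≤ 6 and |y| = 1 ≥ 1. Reading y takes D from p1 back to p1, so every xyⁱz is accepted.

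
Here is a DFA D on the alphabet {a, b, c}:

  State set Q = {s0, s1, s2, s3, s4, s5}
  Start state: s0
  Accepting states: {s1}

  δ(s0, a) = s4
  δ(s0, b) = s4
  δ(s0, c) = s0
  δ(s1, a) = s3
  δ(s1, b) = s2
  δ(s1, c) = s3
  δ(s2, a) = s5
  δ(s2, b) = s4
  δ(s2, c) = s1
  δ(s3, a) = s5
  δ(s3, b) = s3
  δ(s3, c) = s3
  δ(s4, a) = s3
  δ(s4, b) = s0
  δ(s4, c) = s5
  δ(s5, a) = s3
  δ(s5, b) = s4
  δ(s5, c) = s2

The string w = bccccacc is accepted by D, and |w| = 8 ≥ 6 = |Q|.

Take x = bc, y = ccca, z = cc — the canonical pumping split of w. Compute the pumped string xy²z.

bccccacccacc

xy^2z = bc·ccca·ccca·cc = bccccacccacc.
Reading y = ccca takes D from s5 back to s5, so after x·y·y the machine is still in s5, and z then leads to the accepting state s1. Hence bccccacccacc ∈ L(D).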